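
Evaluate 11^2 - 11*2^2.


x^2 - d*y^2
= 11^2 - 11*2^2
= 121 - 44
= 77

77


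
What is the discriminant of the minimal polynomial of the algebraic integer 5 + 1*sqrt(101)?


The element 5 + 1*sqrt(101) has minimal polynomial:
x^2 - 10*x - 76
Discriminant = (-10)^2 - 4*(-76)
= 100 + 304
= 404

404


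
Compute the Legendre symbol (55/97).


p = 97 is prime, so compute (55/97) with the reciprocity algorithm (Jacobi-symbol steps: pull out 2s via (2/n), flip via reciprocity, reduce):
  reciprocity: (55/97) -> +(97/55)
  reduce: (42/55)
  pull out 2: (2/55) = +1  (since 55 mod 8 = 7)
  reciprocity: (21/55) -> +(55/21)
  reduce: (13/21)
  reciprocity: (13/21) -> +(21/13)
  reduce: (8/13)
  pull out 2: (2/13) = -1  (since 13 mod 8 = 5)
  pull out 2: (2/13) = -1  (since 13 mod 8 = 5)
  pull out 2: (2/13) = -1  (since 13 mod 8 = 5)
  (1/13) = 1
Product of signs = -1
(55/97) = -1

-1


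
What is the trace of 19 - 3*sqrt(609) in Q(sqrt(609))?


Tr(a + b*sqrt(d)) = (a + b*sqrt(d)) + (a - b*sqrt(d)) = 2a
= 2 * (19)
= 38

38


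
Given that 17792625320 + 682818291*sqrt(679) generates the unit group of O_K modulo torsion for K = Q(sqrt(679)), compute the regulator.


epsilon = 17792625320 + 682818291*sqrt(679)
= 3.5585e+10
R = ln(3.5585e+10)
= 24.2952

24.2952


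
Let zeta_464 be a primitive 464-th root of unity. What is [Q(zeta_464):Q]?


The degree equals Euler's totient phi(464).
464 = 2^4 * 29
phi(464) = 224

224


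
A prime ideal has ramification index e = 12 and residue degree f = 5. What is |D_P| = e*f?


|D_P| = e * f
= 12 * 5
= 60

60


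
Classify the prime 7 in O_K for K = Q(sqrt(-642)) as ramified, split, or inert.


K = Q(sqrt(-642)). Since d mod 4 = 2, disc(K) = -2568.
Check p | disc: -2568 mod 7 = 1.
p does not divide disc. Compute Legendre symbol (d/p):
2^((7-1)/2) mod 7 = 1
(d/p) = 1, so p splits: (p) = P*P' with e=1, f=1, g=2.
Therefore p is split.

split


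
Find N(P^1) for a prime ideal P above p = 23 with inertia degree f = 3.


N(P^a) = p^(a*f)
= 23^(1*3)
= 23^3
= 12167

12167


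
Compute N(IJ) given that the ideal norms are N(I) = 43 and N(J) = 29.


N(IJ) = N(I) * N(J)
= 43 * 29
= 1247

1247


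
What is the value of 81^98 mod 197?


p = 197 is prime and the exponent is (p-1)/2 = 98, so by Euler's criterion 81^98 = (81/197) = +1 or -1 mod 197.
Compute by square-and-multiply:
  98 = 64 + 32 + 2 (binary 1100010)
  Repeated squaring mod 197: 81^1 = 81, 81^2 = 60, 81^4 = 54, 81^8 = 158, 81^16 = 142, 81^32 = 70, 81^64 = 172
  81^98 = 81^64 * 81^32 * 81^2 = 172 * 70 * 60 mod 197
    172 * 70 = 12040 = 23 mod 197
    23 * 60 = 1380 = 1 mod 197
  81^98 = 1 mod 197
Result 1: 81 is a quadratic residue mod 197.
81^98 mod 197 = 1

1


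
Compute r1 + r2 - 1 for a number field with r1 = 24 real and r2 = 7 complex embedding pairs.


By Dirichlet's unit theorem:
rank = r1 + r2 - 1
= 24 + 7 - 1
= 30

30


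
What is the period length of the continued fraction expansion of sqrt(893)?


Run the CF algorithm for sqrt(893).
a_0 = floor(sqrt(893)) = 29; set m_0=0, q_0=1.
Recurrence: m' = q*a - m,  q' = (d - m'^2)/q,  a' = floor((a_0 + m')/q').
  step 1: m=29, q=52, a=1
  step 2: m=23, q=7, a=7
  step 3: m=26, q=31, a=1
  step 4: m=5, q=28, a=1
  step 5: m=23, q=13, a=4
  step 6: m=29, q=4, a=14
  step 7: m=27, q=41, a=1
  step 8: m=14, q=17, a=2
  step 9: m=20, q=29, a=1
  step 10: m=9, q=28, a=1
  step 11: m=19, q=19, a=2
  step 12: m=19, q=28, a=1
  step 13: m=9, q=29, a=1
  step 14: m=20, q=17, a=2
  step 15: m=14, q=41, a=1
  step 16: m=27, q=4, a=14
  step 17: m=29, q=13, a=4
  step 18: m=23, q=28, a=1
  step 19: m=5, q=31, a=1
  step 20: m=26, q=7, a=7
  step 21: m=23, q=52, a=1
  step 22: m=29, q=1, a=58
a_22 = 2*a_0 = 58, so the period closes here.
sqrt(893) = [29; 1, 7, 1, 1, 4, 14, 1, 2, 1, 1, 2, 1, 1, 2, 1, 14, 4, 1, 1, 7, 1, 58]
Period length = 22

22


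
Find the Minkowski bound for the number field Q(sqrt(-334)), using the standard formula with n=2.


d = -334, d mod 4 = 2, so disc(K) = 4d = -1336; |disc(K)| = 1336
Imaginary quadratic field, so n = 2, s = r2 = 1, r1 = 0
M = (n!/n^n) * (4/pi)^s * sqrt(|disc(K)|) = (2!/2^2) * (4/pi)^1 * sqrt(1336)
= 0.5 * 1.273240 * 36.551334
= 23.2693

23.2693


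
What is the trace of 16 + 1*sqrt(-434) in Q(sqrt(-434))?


Tr(a + b*sqrt(d)) = (a + b*sqrt(d)) + (a - b*sqrt(d)) = 2a
= 2 * (16)
= 32

32


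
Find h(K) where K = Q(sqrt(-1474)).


K = Q(sqrt(-1474)). d mod 4 = 2, so D = disc(K) = 4d = -5896
h(K) equals the number of primitive reduced positive-definite forms (a, b, c) = a*x^2 + b*x*y + c*y^2 with b^2 - 4ac = D,
where reduced means |b| <= a <= c, with b >= 0 whenever |b| = a or a = c, and primitive means gcd(a, b, c) = 1.
Reduced forces 3a^2 <= |D| = 5896, so 1 <= a <= 44; b must have the parity of D, and c = (b^2 - D)/(4a) must be an integer >= a.
Enumerate a = 1..44, b in [-a, a]:
  a=1: (1, 0, 1474)  [1]
  a=2: (2, 0, 737)  [1]
  a=3..4: none
  a=5: (5, -2, 295), (5, 2, 295)  [2]
  a=6..9: none
  a=10: (10, -8, 149), (10, 8, 149)  [2]
  a=11: (11, 0, 134)  [1]
  a=12..21: none
  a=22: (22, 0, 67)  [1]
  a=23..24: none
  a=25: (25, -2, 59), (25, 2, 59)  [2]
  a=26..28: none
  a=29: (29, -22, 55), (29, 22, 55)  [2]
  a=30: none
  a=31: (31, -26, 53), (31, 26, 53)  [2]
  a=32..40: none
  a=41: (41, -34, 43), (41, 34, 43)  [2]
  a=42..44: none
Total reduced forms: 1 + 1 + 2 + 2 + 1 + 1 + 2 + 2 + 2 + 2 = 16
h = 16

16


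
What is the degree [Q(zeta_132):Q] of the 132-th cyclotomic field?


The degree equals Euler's totient phi(132).
132 = 2^2 * 3 * 11
phi(132) = 40

40


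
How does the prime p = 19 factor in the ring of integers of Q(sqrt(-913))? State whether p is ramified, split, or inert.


K = Q(sqrt(-913)). Since d mod 4 = 3, disc(K) = -3652.
Check p | disc: -3652 mod 19 = 15.
p does not divide disc. Compute Legendre symbol (d/p):
18^((19-1)/2) mod 19 = -1
(d/p) = -1, so p is inert: (p) stays prime with e=1, f=2, g=1.
Therefore p is inert.

inert


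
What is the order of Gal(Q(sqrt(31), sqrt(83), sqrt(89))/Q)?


The 3 square roots of distinct primes are multiplicatively independent over Q,
so [K:Q] = 2^3 and Gal(K/Q) is isomorphic to (Z/2Z)^3.
|Gal| = 2^3 = 8

8


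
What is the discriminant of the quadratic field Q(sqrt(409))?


For K = Q(sqrt(d)) with d squarefree: disc(K) = d if d = 1 mod 4, and disc(K) = 4d if d = 2 or 3 mod 4.
Here d = 409, and d mod 4 = 1.
d = 1 mod 4 (O_K = Z[(1+sqrt(d))/2]), so disc(K) = d = 409

409


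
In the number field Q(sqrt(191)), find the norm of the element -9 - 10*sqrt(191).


N(a + b*sqrt(d)) = a^2 - d*b^2
= (-9)^2 - (191)*(-10)^2
= 81 - 19100
= -19019

-19019


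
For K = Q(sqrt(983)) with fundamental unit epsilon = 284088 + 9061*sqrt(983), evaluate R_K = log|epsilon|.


epsilon = 284088 + 9061*sqrt(983)
= 568176.0000
R = ln(568176.0000)
= 13.2502

13.2502


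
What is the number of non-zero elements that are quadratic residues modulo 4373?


For prime p, the number of non-zero quadratic residues is (p-1)/2.
= (4373-1)/2
= 2186

2186


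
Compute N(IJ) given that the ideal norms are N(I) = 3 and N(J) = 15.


N(IJ) = N(I) * N(J)
= 3 * 15
= 45

45


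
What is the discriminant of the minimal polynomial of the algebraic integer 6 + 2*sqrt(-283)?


The element 6 + 2*sqrt(-283) has minimal polynomial:
x^2 - 12*x + 1168
Discriminant = (-12)^2 - 4*(1168)
= 144 - 4672
= -4528

-4528


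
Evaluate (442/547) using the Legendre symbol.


p = 547 is prime, so compute (442/547) with the reciprocity algorithm (Jacobi-symbol steps: pull out 2s via (2/n), flip via reciprocity, reduce):
  pull out 2: (2/547) = -1  (since 547 mod 8 = 3)
  reciprocity: (221/547) -> +(547/221)
  reduce: (105/221)
  reciprocity: (105/221) -> +(221/105)
  reduce: (11/105)
  reciprocity: (11/105) -> +(105/11)
  reduce: (6/11)
  pull out 2: (2/11) = -1  (since 11 mod 8 = 3)
  reciprocity: (3/11) -> -(11/3)
  reduce: (2/3)
  pull out 2: (2/3) = -1  (since 3 mod 8 = 3)
  (1/3) = 1
Product of signs = 1
(442/547) = 1

1


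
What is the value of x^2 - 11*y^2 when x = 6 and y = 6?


x^2 - d*y^2
= 6^2 - 11*6^2
= 36 - 396
= -360

-360


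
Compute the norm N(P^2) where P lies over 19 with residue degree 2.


N(P^a) = p^(a*f)
= 19^(2*2)
= 19^4
= 130321

130321


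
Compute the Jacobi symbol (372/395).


Compute (372/395) via quadratic reciprocity:
  pull out 2: (2/395) = -1  (since 395 mod 8 = 3)
  pull out 2: (2/395) = -1  (since 395 mod 8 = 3)
  reciprocity: (93/395) -> +(395/93)
  reduce: (23/93)
  reciprocity: (23/93) -> +(93/23)
  reduce: (1/23)
  (1/23) = 1
Product of signs = 1

1


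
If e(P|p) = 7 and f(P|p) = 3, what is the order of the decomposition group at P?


|D_P| = e * f
= 7 * 3
= 21

21


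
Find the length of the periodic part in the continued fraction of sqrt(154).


Run the CF algorithm for sqrt(154).
a_0 = floor(sqrt(154)) = 12; set m_0=0, q_0=1.
Recurrence: m' = q*a - m,  q' = (d - m'^2)/q,  a' = floor((a_0 + m')/q').
  step 1: m=12, q=10, a=2
  step 2: m=8, q=9, a=2
  step 3: m=10, q=6, a=3
  step 4: m=8, q=15, a=1
  step 5: m=7, q=7, a=2
  step 6: m=7, q=15, a=1
  step 7: m=8, q=6, a=3
  step 8: m=10, q=9, a=2
  step 9: m=8, q=10, a=2
  step 10: m=12, q=1, a=24
a_10 = 2*a_0 = 24, so the period closes here.
sqrt(154) = [12; 2, 2, 3, 1, 2, 1, 3, 2, 2, 24]
Period length = 10

10


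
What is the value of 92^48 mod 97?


p = 97 is prime and the exponent is (p-1)/2 = 48, so by Euler's criterion 92^48 = (92/97) = +1 or -1 mod 97.
Compute by square-and-multiply:
  48 = 32 + 16 (binary 110000)
  Repeated squaring mod 97: 92^1 = 92, 92^2 = 25, 92^4 = 43, 92^8 = 6, 92^16 = 36, 92^32 = 35
  92^48 = 92^32 * 92^16 = 35 * 36 mod 97
    35 * 36 = 1260 = 96 mod 97
  92^48 = 96 mod 97
Result 96 = p - 1 = -1 mod 97: 92 is a quadratic non-residue mod 97. As a residue in [0, p-1] the value is 96.
92^48 mod 97 = 96

96


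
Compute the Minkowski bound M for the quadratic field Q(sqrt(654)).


d = 654, d mod 4 = 2, so disc(K) = 4d = 2616; |disc(K)| = 2616
Real quadratic field, so n = 2, s = r2 = 0, r1 = 2
M = (n!/n^n) * (4/pi)^s * sqrt(|disc(K)|) = (2!/2^2) * (4/pi)^0 * sqrt(2616)
= 0.5 * 1.000000 * 51.146847
= 25.5734

25.5734


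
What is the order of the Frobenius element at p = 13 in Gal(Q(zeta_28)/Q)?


The Frobenius at p in Gal(Q(zeta_n)/Q) = (Z/nZ)* is the class of p, so its order is ord_28(13), the smallest k >= 1 with 13^k = 1 mod 28.
n = 28 = 2^2 * 7, phi(28) = 12; the order divides phi(n).
Divisors of 12: 1, 2, 3, 4, 6, 12
Repeated squaring mod 28: 13^1 = 13, 13^2 = 1, 13^4 = 1, 13^8 = 1
Test divisors in increasing order:
  k=1: 13^1 = 13 mod 28
  k=2: 13^2 = 1 mod 28  <- first divisor giving 1
Order = 2

2


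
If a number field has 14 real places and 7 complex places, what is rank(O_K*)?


By Dirichlet's unit theorem:
rank = r1 + r2 - 1
= 14 + 7 - 1
= 20

20


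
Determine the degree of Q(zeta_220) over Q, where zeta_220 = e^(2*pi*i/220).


The degree equals Euler's totient phi(220).
220 = 2^2 * 5 * 11
phi(220) = 80

80


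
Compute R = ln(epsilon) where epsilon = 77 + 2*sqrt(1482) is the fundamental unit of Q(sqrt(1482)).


epsilon = 77 + 2*sqrt(1482)
= 153.9935
R = ln(153.9935)
= 5.0369

5.0369


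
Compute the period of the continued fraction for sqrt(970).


Run the CF algorithm for sqrt(970).
a_0 = floor(sqrt(970)) = 31; set m_0=0, q_0=1.
Recurrence: m' = q*a - m,  q' = (d - m'^2)/q,  a' = floor((a_0 + m')/q').
  step 1: m=31, q=9, a=6
  step 2: m=23, q=49, a=1
  step 3: m=26, q=6, a=9
  step 4: m=28, q=31, a=1
  step 5: m=3, q=31, a=1
  step 6: m=28, q=6, a=9
  step 7: m=26, q=49, a=1
  step 8: m=23, q=9, a=6
  step 9: m=31, q=1, a=62
a_9 = 2*a_0 = 62, so the period closes here.
sqrt(970) = [31; 6, 1, 9, 1, 1, 9, 1, 6, 62]
Period length = 9

9


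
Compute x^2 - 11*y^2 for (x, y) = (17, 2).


x^2 - d*y^2
= 17^2 - 11*2^2
= 289 - 44
= 245

245


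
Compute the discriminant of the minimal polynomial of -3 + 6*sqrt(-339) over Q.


The element -3 + 6*sqrt(-339) has minimal polynomial:
x^2 + 6*x + 12213
Discriminant = (6)^2 - 4*(12213)
= 36 - 48852
= -48816

-48816


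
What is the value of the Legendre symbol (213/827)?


p = 827 is prime, so compute (213/827) with the reciprocity algorithm (Jacobi-symbol steps: pull out 2s via (2/n), flip via reciprocity, reduce):
  reciprocity: (213/827) -> +(827/213)
  reduce: (188/213)
  pull out 2: (2/213) = -1  (since 213 mod 8 = 5)
  pull out 2: (2/213) = -1  (since 213 mod 8 = 5)
  reciprocity: (47/213) -> +(213/47)
  reduce: (25/47)
  reciprocity: (25/47) -> +(47/25)
  reduce: (22/25)
  pull out 2: (2/25) = +1  (since 25 mod 8 = 1)
  reciprocity: (11/25) -> +(25/11)
  reduce: (3/11)
  reciprocity: (3/11) -> -(11/3)
  reduce: (2/3)
  pull out 2: (2/3) = -1  (since 3 mod 8 = 3)
  (1/3) = 1
Product of signs = 1
(213/827) = 1

1


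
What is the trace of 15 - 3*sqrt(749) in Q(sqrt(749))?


Tr(a + b*sqrt(d)) = (a + b*sqrt(d)) + (a - b*sqrt(d)) = 2a
= 2 * (15)
= 30

30


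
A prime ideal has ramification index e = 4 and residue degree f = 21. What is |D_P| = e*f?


|D_P| = e * f
= 4 * 21
= 84

84


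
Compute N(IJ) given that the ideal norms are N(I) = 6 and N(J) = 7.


N(IJ) = N(I) * N(J)
= 6 * 7
= 42

42


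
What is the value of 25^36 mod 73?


p = 73 is prime and the exponent is (p-1)/2 = 36, so by Euler's criterion 25^36 = (25/73) = +1 or -1 mod 73.
Compute by square-and-multiply:
  36 = 32 + 4 (binary 100100)
  Repeated squaring mod 73: 25^1 = 25, 25^2 = 41, 25^4 = 2, 25^8 = 4, 25^16 = 16, 25^32 = 37
  25^36 = 25^32 * 25^4 = 37 * 2 mod 73
    37 * 2 = 74 = 1 mod 73
  25^36 = 1 mod 73
Result 1: 25 is a quadratic residue mod 73.
25^36 mod 73 = 1

1


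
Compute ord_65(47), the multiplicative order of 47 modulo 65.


We want ord_65(47), the smallest k >= 1 with 47^k = 1 mod 65.
n = 65 = 5 * 13, phi(65) = 48; the order divides phi(n).
Divisors of 48: 1, 2, 3, 4, 6, 8, 12, 16, 24, 48
Repeated squaring mod 65: 47^1 = 47, 47^2 = 64, 47^4 = 1, 47^8 = 1, 47^16 = 1, 47^32 = 1
Test divisors in increasing order:
  k=1: 47^1 = 47 mod 65
  k=2: 47^2 = 64 mod 65
  k=3: 47^3 = 64 * 47 = 18 mod 65
  k=4: 47^4 = 1 mod 65  <- first divisor giving 1
Order = 4

4


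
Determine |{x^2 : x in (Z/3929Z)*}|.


For prime p, the number of non-zero quadratic residues is (p-1)/2.
= (3929-1)/2
= 1964

1964


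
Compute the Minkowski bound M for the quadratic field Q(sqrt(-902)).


d = -902, d mod 4 = 2, so disc(K) = 4d = -3608; |disc(K)| = 3608
Imaginary quadratic field, so n = 2, s = r2 = 1, r1 = 0
M = (n!/n^n) * (4/pi)^s * sqrt(|disc(K)|) = (2!/2^2) * (4/pi)^1 * sqrt(3608)
= 0.5 * 1.273240 * 60.066630
= 38.2396

38.2396


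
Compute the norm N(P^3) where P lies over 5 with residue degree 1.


N(P^a) = p^(a*f)
= 5^(3*1)
= 5^3
= 125

125


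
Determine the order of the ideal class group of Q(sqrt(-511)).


K = Q(sqrt(-511)). d mod 4 = 1, so D = disc(K) = d = -511
h(K) equals the number of primitive reduced positive-definite forms (a, b, c) = a*x^2 + b*x*y + c*y^2 with b^2 - 4ac = D,
where reduced means |b| <= a <= c, with b >= 0 whenever |b| = a or a = c, and primitive means gcd(a, b, c) = 1.
Reduced forces 3a^2 <= |D| = 511, so 1 <= a <= 13; b must have the parity of D, and c = (b^2 - D)/(4a) must be an integer >= a.
Enumerate a = 1..13, b in [-a, a]:
  a=1: (1, 1, 128)  [1]
  a=2: (2, -1, 64), (2, 1, 64)  [2]
  a=3: none
  a=4: (4, -1, 32), (4, 1, 32)  [2]
  a=5: (5, -3, 26), (5, 3, 26)  [2]
  a=6: none
  a=7: (7, 7, 20)  [1]
  a=8: (8, -1, 16), (8, 1, 16)  [2]
  a=9: none
  a=10: (10, -7, 14), (10, -3, 13), (10, 3, 13), (10, 7, 14)  [4]
  a=11..13: none
Total reduced forms: 1 + 2 + 2 + 2 + 1 + 2 + 4 = 14
h = 14

14


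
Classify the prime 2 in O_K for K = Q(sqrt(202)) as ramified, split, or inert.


K = Q(sqrt(202)). Since d mod 4 = 2, disc(K) = 808.
Check p | disc: 808 mod 2 = 0.
p divides disc, so p ramifies: (p) = P^2 with e=2, f=1, g=1.
Therefore p is ramified.

ramified


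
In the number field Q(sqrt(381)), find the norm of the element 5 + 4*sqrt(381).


N(a + b*sqrt(d)) = a^2 - d*b^2
= (5)^2 - (381)*(4)^2
= 25 - 6096
= -6071

-6071


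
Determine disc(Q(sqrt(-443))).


For K = Q(sqrt(d)) with d squarefree: disc(K) = d if d = 1 mod 4, and disc(K) = 4d if d = 2 or 3 mod 4.
Here d = -443, and d mod 4 = 1.
d = 1 mod 4 (O_K = Z[(1+sqrt(d))/2]), so disc(K) = d = -443

-443


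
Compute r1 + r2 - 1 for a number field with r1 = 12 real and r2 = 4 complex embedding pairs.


By Dirichlet's unit theorem:
rank = r1 + r2 - 1
= 12 + 4 - 1
= 15

15


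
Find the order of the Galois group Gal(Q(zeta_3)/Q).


|Gal(Q(zeta_3)/Q)| = phi(3)
= 2

2


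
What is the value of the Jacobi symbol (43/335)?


Compute (43/335) via quadratic reciprocity:
  reciprocity: (43/335) -> -(335/43)
  reduce: (34/43)
  pull out 2: (2/43) = -1  (since 43 mod 8 = 3)
  reciprocity: (17/43) -> +(43/17)
  reduce: (9/17)
  reciprocity: (9/17) -> +(17/9)
  reduce: (8/9)
  pull out 2: (2/9) = +1  (since 9 mod 8 = 1)
  pull out 2: (2/9) = +1  (since 9 mod 8 = 1)
  pull out 2: (2/9) = +1  (since 9 mod 8 = 1)
  (1/9) = 1
Product of signs = 1

1


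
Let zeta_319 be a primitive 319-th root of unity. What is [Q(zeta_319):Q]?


The degree equals Euler's totient phi(319).
319 = 11 * 29
phi(319) = 280

280


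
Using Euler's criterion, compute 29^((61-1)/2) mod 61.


p = 61 is prime and the exponent is (p-1)/2 = 30, so by Euler's criterion 29^30 = (29/61) = +1 or -1 mod 61.
Compute by square-and-multiply:
  30 = 16 + 8 + 4 + 2 (binary 11110)
  Repeated squaring mod 61: 29^1 = 29, 29^2 = 48, 29^4 = 47, 29^8 = 13, 29^16 = 47
  29^30 = 29^16 * 29^8 * 29^4 * 29^2 = 47 * 13 * 47 * 48 mod 61
    47 * 13 = 611 = 1 mod 61
    1 * 47 = 47 = 47 mod 61
    47 * 48 = 2256 = 60 mod 61
  29^30 = 60 mod 61
Result 60 = p - 1 = -1 mod 61: 29 is a quadratic non-residue mod 61. As a residue in [0, p-1] the value is 60.
29^30 mod 61 = 60

60


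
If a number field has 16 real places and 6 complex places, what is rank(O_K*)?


By Dirichlet's unit theorem:
rank = r1 + r2 - 1
= 16 + 6 - 1
= 21

21


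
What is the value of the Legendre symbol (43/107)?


p = 107 is prime, so compute (43/107) with the reciprocity algorithm (Jacobi-symbol steps: pull out 2s via (2/n), flip via reciprocity, reduce):
  reciprocity: (43/107) -> -(107/43)
  reduce: (21/43)
  reciprocity: (21/43) -> +(43/21)
  reduce: (1/21)
  (1/21) = 1
Product of signs = -1
(43/107) = -1

-1


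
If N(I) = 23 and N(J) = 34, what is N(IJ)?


N(IJ) = N(I) * N(J)
= 23 * 34
= 782

782


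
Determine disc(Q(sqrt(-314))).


For K = Q(sqrt(d)) with d squarefree: disc(K) = d if d = 1 mod 4, and disc(K) = 4d if d = 2 or 3 mod 4.
Here d = -314, and d mod 4 = 2.
d = 2 mod 4, not 1 (O_K = Z[sqrt(d)]), so disc(K) = 4d = 4 * (-314) = -1256

-1256


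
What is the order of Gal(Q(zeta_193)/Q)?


|Gal(Q(zeta_193)/Q)| = phi(193)
= 192

192


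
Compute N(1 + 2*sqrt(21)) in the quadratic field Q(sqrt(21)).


N(a + b*sqrt(d)) = a^2 - d*b^2
= (1)^2 - (21)*(2)^2
= 1 - 84
= -83

-83


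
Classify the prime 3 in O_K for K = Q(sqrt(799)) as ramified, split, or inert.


K = Q(sqrt(799)). Since d mod 4 = 3, disc(K) = 3196.
Check p | disc: 3196 mod 3 = 1.
p does not divide disc. Compute Legendre symbol (d/p):
1^((3-1)/2) mod 3 = 1
(d/p) = 1, so p splits: (p) = P*P' with e=1, f=1, g=2.
Therefore p is split.

split


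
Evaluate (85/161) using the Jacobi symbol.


Compute (85/161) via quadratic reciprocity:
  reciprocity: (85/161) -> +(161/85)
  reduce: (76/85)
  pull out 2: (2/85) = -1  (since 85 mod 8 = 5)
  pull out 2: (2/85) = -1  (since 85 mod 8 = 5)
  reciprocity: (19/85) -> +(85/19)
  reduce: (9/19)
  reciprocity: (9/19) -> +(19/9)
  reduce: (1/9)
  (1/9) = 1
Product of signs = 1

1


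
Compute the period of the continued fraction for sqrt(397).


Run the CF algorithm for sqrt(397).
a_0 = floor(sqrt(397)) = 19; set m_0=0, q_0=1.
Recurrence: m' = q*a - m,  q' = (d - m'^2)/q,  a' = floor((a_0 + m')/q').
  step 1: m=19, q=36, a=1
  step 2: m=17, q=3, a=12
  step 3: m=19, q=12, a=3
  step 4: m=17, q=9, a=4
  step 5: m=19, q=4, a=9
  step 6: m=17, q=27, a=1
  step 7: m=10, q=11, a=2
  step 8: m=12, q=23, a=1
  step 9: m=11, q=12, a=2
  step 10: m=13, q=19, a=1
  step 11: m=6, q=19, a=1
  step 12: m=13, q=12, a=2
  step 13: m=11, q=23, a=1
  step 14: m=12, q=11, a=2
  step 15: m=10, q=27, a=1
  step 16: m=17, q=4, a=9
  step 17: m=19, q=9, a=4
  step 18: m=17, q=12, a=3
  step 19: m=19, q=3, a=12
  step 20: m=17, q=36, a=1
  step 21: m=19, q=1, a=38
a_21 = 2*a_0 = 38, so the period closes here.
sqrt(397) = [19; 1, 12, 3, 4, 9, 1, 2, 1, 2, 1, 1, 2, 1, 2, 1, 9, 4, 3, 12, 1, 38]
Period length = 21

21


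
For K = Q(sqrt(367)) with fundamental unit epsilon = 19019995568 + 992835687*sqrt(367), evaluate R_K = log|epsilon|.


epsilon = 19019995568 + 992835687*sqrt(367)
= 3.8040e+10
R = ln(3.8040e+10)
= 24.3619

24.3619


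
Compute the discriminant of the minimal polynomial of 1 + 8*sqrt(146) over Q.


The element 1 + 8*sqrt(146) has minimal polynomial:
x^2 - 2*x - 9343
Discriminant = (-2)^2 - 4*(-9343)
= 4 + 37372
= 37376

37376


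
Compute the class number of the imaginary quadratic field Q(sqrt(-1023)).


K = Q(sqrt(-1023)). d mod 4 = 1, so D = disc(K) = d = -1023
h(K) equals the number of primitive reduced positive-definite forms (a, b, c) = a*x^2 + b*x*y + c*y^2 with b^2 - 4ac = D,
where reduced means |b| <= a <= c, with b >= 0 whenever |b| = a or a = c, and primitive means gcd(a, b, c) = 1.
Reduced forces 3a^2 <= |D| = 1023, so 1 <= a <= 18; b must have the parity of D, and c = (b^2 - D)/(4a) must be an integer >= a.
Enumerate a = 1..18, b in [-a, a]:
  a=1: (1, 1, 256)  [1]
  a=2: (2, -1, 128), (2, 1, 128)  [2]
  a=3: (3, 3, 86)  [1]
  a=4: (4, -1, 64), (4, 1, 64)  [2]
  a=5: none
  a=6: (6, -3, 43), (6, 3, 43)  [2]
  a=7: none
  a=8: (8, -1, 32), (8, 1, 32)  [2]
  a=9..10: none
  a=11: (11, 11, 26)  [1]
  a=12: (12, -9, 23), (12, 9, 23)  [2]
  a=13: (13, -11, 22), (13, 11, 22)  [2]
  a=14..15: none
  a=16: (16, 1, 16)  [1]
  a=17..18: none
Total reduced forms: 1 + 2 + 1 + 2 + 2 + 2 + 1 + 2 + 2 + 1 = 16
h = 16

16


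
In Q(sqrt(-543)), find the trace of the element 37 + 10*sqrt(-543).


Tr(a + b*sqrt(d)) = (a + b*sqrt(d)) + (a - b*sqrt(d)) = 2a
= 2 * (37)
= 74

74


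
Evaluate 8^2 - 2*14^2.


x^2 - d*y^2
= 8^2 - 2*14^2
= 64 - 392
= -328

-328


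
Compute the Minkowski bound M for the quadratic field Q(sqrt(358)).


d = 358, d mod 4 = 2, so disc(K) = 4d = 1432; |disc(K)| = 1432
Real quadratic field, so n = 2, s = r2 = 0, r1 = 2
M = (n!/n^n) * (4/pi)^s * sqrt(|disc(K)|) = (2!/2^2) * (4/pi)^0 * sqrt(1432)
= 0.5 * 1.000000 * 37.841776
= 18.9209

18.9209


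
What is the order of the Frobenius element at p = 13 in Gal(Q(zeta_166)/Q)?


The Frobenius at p in Gal(Q(zeta_n)/Q) = (Z/nZ)* is the class of p, so its order is ord_166(13), the smallest k >= 1 with 13^k = 1 mod 166.
n = 166 = 2 * 83, phi(166) = 82; the order divides phi(n).
Divisors of 82: 1, 2, 41, 82
Repeated squaring mod 166: 13^1 = 13, 13^2 = 3, 13^4 = 9, 13^8 = 81, 13^16 = 87, 13^32 = 99, 13^64 = 7
Test divisors in increasing order:
  k=1: 13^1 = 13 mod 166
  k=2: 13^2 = 3 mod 166
  k=41: 13^41 = 99 * 81 * 13 = 165 mod 166
  k=82: 13^82 = 7 * 87 * 3 = 1 mod 166  <- first divisor giving 1
Order = 82

82


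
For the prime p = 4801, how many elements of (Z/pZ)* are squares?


For prime p, the number of non-zero quadratic residues is (p-1)/2.
= (4801-1)/2
= 2400

2400


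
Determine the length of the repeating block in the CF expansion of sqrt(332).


Run the CF algorithm for sqrt(332).
a_0 = floor(sqrt(332)) = 18; set m_0=0, q_0=1.
Recurrence: m' = q*a - m,  q' = (d - m'^2)/q,  a' = floor((a_0 + m')/q').
  step 1: m=18, q=8, a=4
  step 2: m=14, q=17, a=1
  step 3: m=3, q=19, a=1
  step 4: m=16, q=4, a=8
  step 5: m=16, q=19, a=1
  step 6: m=3, q=17, a=1
  step 7: m=14, q=8, a=4
  step 8: m=18, q=1, a=36
a_8 = 2*a_0 = 36, so the period closes here.
sqrt(332) = [18; 4, 1, 1, 8, 1, 1, 4, 36]
Period length = 8

8


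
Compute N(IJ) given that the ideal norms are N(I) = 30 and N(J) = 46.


N(IJ) = N(I) * N(J)
= 30 * 46
= 1380

1380


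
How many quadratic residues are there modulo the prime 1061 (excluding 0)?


For prime p, the number of non-zero quadratic residues is (p-1)/2.
= (1061-1)/2
= 530

530


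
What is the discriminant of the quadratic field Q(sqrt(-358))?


For K = Q(sqrt(d)) with d squarefree: disc(K) = d if d = 1 mod 4, and disc(K) = 4d if d = 2 or 3 mod 4.
Here d = -358, and d mod 4 = 2.
d = 2 mod 4, not 1 (O_K = Z[sqrt(d)]), so disc(K) = 4d = 4 * (-358) = -1432

-1432


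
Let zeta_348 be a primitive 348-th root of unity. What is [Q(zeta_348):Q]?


The degree equals Euler's totient phi(348).
348 = 2^2 * 3 * 29
phi(348) = 112

112


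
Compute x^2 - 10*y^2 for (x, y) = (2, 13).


x^2 - d*y^2
= 2^2 - 10*13^2
= 4 - 1690
= -1686

-1686


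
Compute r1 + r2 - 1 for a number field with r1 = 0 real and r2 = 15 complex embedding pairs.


By Dirichlet's unit theorem:
rank = r1 + r2 - 1
= 0 + 15 - 1
= 14

14


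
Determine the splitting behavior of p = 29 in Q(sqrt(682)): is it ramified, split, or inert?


K = Q(sqrt(682)). Since d mod 4 = 2, disc(K) = 2728.
Check p | disc: 2728 mod 29 = 2.
p does not divide disc. Compute Legendre symbol (d/p):
15^((29-1)/2) mod 29 = -1
(d/p) = -1, so p is inert: (p) stays prime with e=1, f=2, g=1.
Therefore p is inert.

inert


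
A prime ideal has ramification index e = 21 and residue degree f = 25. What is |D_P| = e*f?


|D_P| = e * f
= 21 * 25
= 525

525


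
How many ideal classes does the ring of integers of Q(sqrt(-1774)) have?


K = Q(sqrt(-1774)). d mod 4 = 2, so D = disc(K) = 4d = -7096
h(K) equals the number of primitive reduced positive-definite forms (a, b, c) = a*x^2 + b*x*y + c*y^2 with b^2 - 4ac = D,
where reduced means |b| <= a <= c, with b >= 0 whenever |b| = a or a = c, and primitive means gcd(a, b, c) = 1.
Reduced forces 3a^2 <= |D| = 7096, so 1 <= a <= 48; b must have the parity of D, and c = (b^2 - D)/(4a) must be an integer >= a.
Enumerate a = 1..48, b in [-a, a]:
  a=1: (1, 0, 1774)  [1]
  a=2: (2, 0, 887)  [1]
  a=3..4: none
  a=5: (5, -2, 355), (5, 2, 355)  [2]
  a=6: none
  a=7: (7, -4, 254), (7, 4, 254)  [2]
  a=8..9: none
  a=10: (10, -8, 179), (10, 8, 179)  [2]
  a=11..13: none
  a=14: (14, -4, 127), (14, 4, 127)  [2]
  a=15..24: none
  a=25: (25, -2, 71), (25, 2, 71)  [2]
  a=26..28: none
  a=29: (29, -26, 67), (29, 26, 67)  [2]
  a=30..34: none
  a=35: (35, -32, 58), (35, -18, 53), (35, 18, 53), (35, 32, 58)  [4]
  a=36..46: none
  a=47: (47, -46, 49), (47, 46, 49)  [2]
  a=48: none
Total reduced forms: 1 + 1 + 2 + 2 + 2 + 2 + 2 + 2 + 4 + 2 = 20
h = 20

20


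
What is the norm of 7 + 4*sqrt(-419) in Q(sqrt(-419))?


N(a + b*sqrt(d)) = a^2 - d*b^2
= (7)^2 - (-419)*(4)^2
= 49 + 6704
= 6753

6753


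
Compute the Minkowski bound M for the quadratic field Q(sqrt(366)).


d = 366, d mod 4 = 2, so disc(K) = 4d = 1464; |disc(K)| = 1464
Real quadratic field, so n = 2, s = r2 = 0, r1 = 2
M = (n!/n^n) * (4/pi)^s * sqrt(|disc(K)|) = (2!/2^2) * (4/pi)^0 * sqrt(1464)
= 0.5 * 1.000000 * 38.262253
= 19.1311

19.1311


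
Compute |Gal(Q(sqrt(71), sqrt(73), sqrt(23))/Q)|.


The 3 square roots of distinct primes are multiplicatively independent over Q,
so [K:Q] = 2^3 and Gal(K/Q) is isomorphic to (Z/2Z)^3.
|Gal| = 2^3 = 8

8


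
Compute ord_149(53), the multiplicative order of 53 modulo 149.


We want ord_149(53), the smallest k >= 1 with 53^k = 1 mod 149.
n = 149 = 149, phi(149) = 148; the order divides phi(n).
Divisors of 148: 1, 2, 4, 37, 74, 148
Repeated squaring mod 149: 53^1 = 53, 53^2 = 127, 53^4 = 37, 53^8 = 28, 53^16 = 39, 53^32 = 31, 53^64 = 67, 53^128 = 19
Test divisors in increasing order:
  k=1: 53^1 = 53 mod 149
  k=2: 53^2 = 127 mod 149
  k=4: 53^4 = 37 mod 149
  k=37: 53^37 = 31 * 37 * 53 = 148 mod 149
  k=74: 53^74 = 67 * 28 * 127 = 1 mod 149  <- first divisor giving 1
Order = 74

74


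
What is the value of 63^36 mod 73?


p = 73 is prime and the exponent is (p-1)/2 = 36, so by Euler's criterion 63^36 = (63/73) = +1 or -1 mod 73.
Compute by square-and-multiply:
  36 = 32 + 4 (binary 100100)
  Repeated squaring mod 73: 63^1 = 63, 63^2 = 27, 63^4 = 72, 63^8 = 1, 63^16 = 1, 63^32 = 1
  63^36 = 63^32 * 63^4 = 1 * 72 mod 73
    1 * 72 = 72 = 72 mod 73
  63^36 = 72 mod 73
Result 72 = p - 1 = -1 mod 73: 63 is a quadratic non-residue mod 73. As a residue in [0, p-1] the value is 72.
63^36 mod 73 = 72

72


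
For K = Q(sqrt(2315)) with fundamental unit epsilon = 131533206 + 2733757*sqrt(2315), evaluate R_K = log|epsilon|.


epsilon = 131533206 + 2733757*sqrt(2315)
= 2.6307e+08
R = ln(2.6307e+08)
= 19.3879

19.3879


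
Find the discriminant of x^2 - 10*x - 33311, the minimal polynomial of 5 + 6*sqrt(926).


The element 5 + 6*sqrt(926) has minimal polynomial:
x^2 - 10*x - 33311
Discriminant = (-10)^2 - 4*(-33311)
= 100 + 133244
= 133344

133344


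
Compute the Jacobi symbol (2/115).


Compute (2/115) via quadratic reciprocity:
  pull out 2: (2/115) = -1  (since 115 mod 8 = 3)
  (1/115) = 1
Product of signs = -1

-1


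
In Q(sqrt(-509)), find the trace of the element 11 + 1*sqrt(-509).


Tr(a + b*sqrt(d)) = (a + b*sqrt(d)) + (a - b*sqrt(d)) = 2a
= 2 * (11)
= 22

22


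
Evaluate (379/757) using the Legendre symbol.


p = 757 is prime, so compute (379/757) with the reciprocity algorithm (Jacobi-symbol steps: pull out 2s via (2/n), flip via reciprocity, reduce):
  reciprocity: (379/757) -> +(757/379)
  reduce: (378/379)
  pull out 2: (2/379) = -1  (since 379 mod 8 = 3)
  reciprocity: (189/379) -> +(379/189)
  reduce: (1/189)
  (1/189) = 1
Product of signs = -1
(379/757) = -1

-1


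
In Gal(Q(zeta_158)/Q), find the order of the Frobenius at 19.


The Frobenius at p in Gal(Q(zeta_n)/Q) = (Z/nZ)* is the class of p, so its order is ord_158(19), the smallest k >= 1 with 19^k = 1 mod 158.
n = 158 = 2 * 79, phi(158) = 78; the order divides phi(n).
Divisors of 78: 1, 2, 3, 6, 13, 26, 39, 78
Repeated squaring mod 158: 19^1 = 19, 19^2 = 45, 19^4 = 129, 19^8 = 51, 19^16 = 73, 19^32 = 115, 19^64 = 111
Test divisors in increasing order:
  k=1: 19^1 = 19 mod 158
  k=2: 19^2 = 45 mod 158
  k=3: 19^3 = 45 * 19 = 65 mod 158
  k=6: 19^6 = 129 * 45 = 117 mod 158
  k=13: 19^13 = 51 * 129 * 19 = 23 mod 158
  k=26: 19^26 = 73 * 51 * 45 = 55 mod 158
  k=39: 19^39 = 115 * 129 * 45 * 19 = 1 mod 158  <- first divisor giving 1
Order = 39

39


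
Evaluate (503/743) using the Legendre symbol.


p = 743 is prime, so compute (503/743) with the reciprocity algorithm (Jacobi-symbol steps: pull out 2s via (2/n), flip via reciprocity, reduce):
  reciprocity: (503/743) -> -(743/503)
  reduce: (240/503)
  pull out 2: (2/503) = +1  (since 503 mod 8 = 7)
  pull out 2: (2/503) = +1  (since 503 mod 8 = 7)
  pull out 2: (2/503) = +1  (since 503 mod 8 = 7)
  pull out 2: (2/503) = +1  (since 503 mod 8 = 7)
  reciprocity: (15/503) -> -(503/15)
  reduce: (8/15)
  pull out 2: (2/15) = +1  (since 15 mod 8 = 7)
  pull out 2: (2/15) = +1  (since 15 mod 8 = 7)
  pull out 2: (2/15) = +1  (since 15 mod 8 = 7)
  (1/15) = 1
Product of signs = 1
(503/743) = 1

1


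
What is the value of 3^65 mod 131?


p = 131 is prime and the exponent is (p-1)/2 = 65, so by Euler's criterion 3^65 = (3/131) = +1 or -1 mod 131.
Compute by square-and-multiply:
  65 = 64 + 1 (binary 1000001)
  Repeated squaring mod 131: 3^1 = 3, 3^2 = 9, 3^4 = 81, 3^8 = 11, 3^16 = 121, 3^32 = 100, 3^64 = 44
  3^65 = 3^64 * 3^1 = 44 * 3 mod 131
    44 * 3 = 132 = 1 mod 131
  3^65 = 1 mod 131
Result 1: 3 is a quadratic residue mod 131.
3^65 mod 131 = 1

1


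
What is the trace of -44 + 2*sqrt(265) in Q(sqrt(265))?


Tr(a + b*sqrt(d)) = (a + b*sqrt(d)) + (a - b*sqrt(d)) = 2a
= 2 * (-44)
= -88

-88


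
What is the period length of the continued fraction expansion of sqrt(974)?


Run the CF algorithm for sqrt(974).
a_0 = floor(sqrt(974)) = 31; set m_0=0, q_0=1.
Recurrence: m' = q*a - m,  q' = (d - m'^2)/q,  a' = floor((a_0 + m')/q').
  step 1: m=31, q=13, a=4
  step 2: m=21, q=41, a=1
  step 3: m=20, q=14, a=3
  step 4: m=22, q=35, a=1
  step 5: m=13, q=23, a=1
  step 6: m=10, q=38, a=1
  step 7: m=28, q=5, a=11
  step 8: m=27, q=49, a=1
  step 9: m=22, q=10, a=5
  step 10: m=28, q=19, a=3
  step 11: m=29, q=7, a=8
  step 12: m=27, q=35, a=1
  step 13: m=8, q=26, a=1
  step 14: m=18, q=25, a=1
  step 15: m=7, q=37, a=1
  step 16: m=30, q=2, a=30
  step 17: m=30, q=37, a=1
  step 18: m=7, q=25, a=1
  step 19: m=18, q=26, a=1
  step 20: m=8, q=35, a=1
  step 21: m=27, q=7, a=8
  step 22: m=29, q=19, a=3
  step 23: m=28, q=10, a=5
  step 24: m=22, q=49, a=1
  step 25: m=27, q=5, a=11
  step 26: m=28, q=38, a=1
  step 27: m=10, q=23, a=1
  step 28: m=13, q=35, a=1
  step 29: m=22, q=14, a=3
  step 30: m=20, q=41, a=1
  step 31: m=21, q=13, a=4
  step 32: m=31, q=1, a=62
a_32 = 2*a_0 = 62, so the period closes here.
sqrt(974) = [31; 4, 1, 3, 1, 1, 1, 11, 1, 5, 3, 8, 1, 1, 1, 1, 30, 1, 1, 1, 1, 8, 3, 5, 1, 11, 1, 1, 1, 3, 1, 4, 62]
Period length = 32

32


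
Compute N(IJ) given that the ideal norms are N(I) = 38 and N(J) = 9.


N(IJ) = N(I) * N(J)
= 38 * 9
= 342

342


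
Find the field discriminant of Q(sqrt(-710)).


For K = Q(sqrt(d)) with d squarefree: disc(K) = d if d = 1 mod 4, and disc(K) = 4d if d = 2 or 3 mod 4.
Here d = -710, and d mod 4 = 2.
d = 2 mod 4, not 1 (O_K = Z[sqrt(d)]), so disc(K) = 4d = 4 * (-710) = -2840

-2840


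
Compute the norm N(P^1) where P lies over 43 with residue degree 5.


N(P^a) = p^(a*f)
= 43^(1*5)
= 43^5
= 147008443

147008443


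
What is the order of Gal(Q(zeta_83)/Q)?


|Gal(Q(zeta_83)/Q)| = phi(83)
= 82

82


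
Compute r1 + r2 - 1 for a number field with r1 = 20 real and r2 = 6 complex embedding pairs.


By Dirichlet's unit theorem:
rank = r1 + r2 - 1
= 20 + 6 - 1
= 25

25


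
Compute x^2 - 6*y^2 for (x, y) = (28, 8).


x^2 - d*y^2
= 28^2 - 6*8^2
= 784 - 384
= 400

400


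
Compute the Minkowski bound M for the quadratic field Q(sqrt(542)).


d = 542, d mod 4 = 2, so disc(K) = 4d = 2168; |disc(K)| = 2168
Real quadratic field, so n = 2, s = r2 = 0, r1 = 2
M = (n!/n^n) * (4/pi)^s * sqrt(|disc(K)|) = (2!/2^2) * (4/pi)^0 * sqrt(2168)
= 0.5 * 1.000000 * 46.561787
= 23.2809

23.2809


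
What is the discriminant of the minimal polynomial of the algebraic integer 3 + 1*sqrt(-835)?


The element 3 + 1*sqrt(-835) has minimal polynomial:
x^2 - 6*x + 844
Discriminant = (-6)^2 - 4*(844)
= 36 - 3376
= -3340

-3340


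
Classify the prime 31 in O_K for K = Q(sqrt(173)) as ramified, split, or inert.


K = Q(sqrt(173)). Since d mod 4 = 1, disc(K) = 173.
Check p | disc: 173 mod 31 = 18.
p does not divide disc. Compute Legendre symbol (d/p):
18^((31-1)/2) mod 31 = 1
(d/p) = 1, so p splits: (p) = P*P' with e=1, f=1, g=2.
Therefore p is split.

split


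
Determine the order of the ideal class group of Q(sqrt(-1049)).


K = Q(sqrt(-1049)). d mod 4 = 3, so D = disc(K) = 4d = -4196
h(K) equals the number of primitive reduced positive-definite forms (a, b, c) = a*x^2 + b*x*y + c*y^2 with b^2 - 4ac = D,
where reduced means |b| <= a <= c, with b >= 0 whenever |b| = a or a = c, and primitive means gcd(a, b, c) = 1.
Reduced forces 3a^2 <= |D| = 4196, so 1 <= a <= 37; b must have the parity of D, and c = (b^2 - D)/(4a) must be an integer >= a.
Enumerate a = 1..37, b in [-a, a]:
  a=1: (1, 0, 1049)  [1]
  a=2: (2, 2, 525)  [1]
  a=3: (3, -2, 350), (3, 2, 350)  [2]
  a=4: none
  a=5: (5, -2, 210), (5, 2, 210)  [2]
  a=6: (6, -2, 175), (6, 2, 175)  [2]
  a=7: (7, -2, 150), (7, 2, 150)  [2]
  a=8: none
  a=9: (9, -4, 117), (9, 4, 117)  [2]
  a=10: (10, -2, 105), (10, 2, 105)  [2]
  a=11..12: none
  a=13: (13, -4, 81), (13, 4, 81)  [2]
  a=14: (14, -2, 75), (14, 2, 75)  [2]
  a=15: (15, -8, 71), (15, -2, 70), (15, 2, 70), (15, 8, 71)  [4]
  a=16..17: none
  a=18: (18, -14, 61), (18, 14, 61)  [2]
  a=19..20: none
  a=21: (21, -16, 53), (21, -2, 50), (21, 2, 50), (21, 16, 53)  [4]
  a=22: none
  a=23: (23, -6, 46), (23, 6, 46)  [2]
  a=24: none
  a=25: (25, -2, 42), (25, 2, 42)  [2]
  a=26: (26, -22, 45), (26, 22, 45)  [2]
  a=27: (27, -4, 39), (27, 4, 39)  [2]
  a=28: none
  a=29: (29, -26, 42), (29, 26, 42)  [2]
  a=30: (30, -22, 39), (30, -2, 35), (30, 2, 35), (30, 22, 39)  [4]
  a=31: (31, -12, 35), (31, 12, 35)  [2]
  a=32..37: none
Total reduced forms: 1 + 1 + 2 + 2 + 2 + 2 + 2 + 2 + 2 + 2 + 4 + 2 + 4 + 2 + 2 + 2 + 2 + 2 + 4 + 2 = 44
h = 44

44


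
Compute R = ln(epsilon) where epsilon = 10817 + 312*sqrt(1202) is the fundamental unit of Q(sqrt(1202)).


epsilon = 10817 + 312*sqrt(1202)
= 21634.0000
R = ln(21634.0000)
= 9.9820

9.9820


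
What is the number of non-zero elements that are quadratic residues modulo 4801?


For prime p, the number of non-zero quadratic residues is (p-1)/2.
= (4801-1)/2
= 2400

2400


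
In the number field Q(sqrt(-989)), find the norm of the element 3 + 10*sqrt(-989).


N(a + b*sqrt(d)) = a^2 - d*b^2
= (3)^2 - (-989)*(10)^2
= 9 + 98900
= 98909

98909


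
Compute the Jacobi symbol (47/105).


Compute (47/105) via quadratic reciprocity:
  reciprocity: (47/105) -> +(105/47)
  reduce: (11/47)
  reciprocity: (11/47) -> -(47/11)
  reduce: (3/11)
  reciprocity: (3/11) -> -(11/3)
  reduce: (2/3)
  pull out 2: (2/3) = -1  (since 3 mod 8 = 3)
  (1/3) = 1
Product of signs = -1

-1


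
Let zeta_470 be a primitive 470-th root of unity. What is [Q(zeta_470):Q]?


The degree equals Euler's totient phi(470).
470 = 2 * 5 * 47
phi(470) = 184

184


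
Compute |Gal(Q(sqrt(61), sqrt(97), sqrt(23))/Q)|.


The 3 square roots of distinct primes are multiplicatively independent over Q,
so [K:Q] = 2^3 and Gal(K/Q) is isomorphic to (Z/2Z)^3.
|Gal| = 2^3 = 8

8


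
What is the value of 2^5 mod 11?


p = 11 is prime and the exponent is (p-1)/2 = 5, so by Euler's criterion 2^5 = (2/11) = +1 or -1 mod 11.
Compute by square-and-multiply:
  5 = 4 + 1 (binary 101)
  Repeated squaring mod 11: 2^1 = 2, 2^2 = 4, 2^4 = 5
  2^5 = 2^4 * 2^1 = 5 * 2 mod 11
    5 * 2 = 10 = 10 mod 11
  2^5 = 10 mod 11
Result 10 = p - 1 = -1 mod 11: 2 is a quadratic non-residue mod 11. As a residue in [0, p-1] the value is 10.
2^5 mod 11 = 10

10


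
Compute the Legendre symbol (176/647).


p = 647 is prime, so compute (176/647) with the reciprocity algorithm (Jacobi-symbol steps: pull out 2s via (2/n), flip via reciprocity, reduce):
  pull out 2: (2/647) = +1  (since 647 mod 8 = 7)
  pull out 2: (2/647) = +1  (since 647 mod 8 = 7)
  pull out 2: (2/647) = +1  (since 647 mod 8 = 7)
  pull out 2: (2/647) = +1  (since 647 mod 8 = 7)
  reciprocity: (11/647) -> -(647/11)
  reduce: (9/11)
  reciprocity: (9/11) -> +(11/9)
  reduce: (2/9)
  pull out 2: (2/9) = +1  (since 9 mod 8 = 1)
  (1/9) = 1
Product of signs = -1
(176/647) = -1

-1


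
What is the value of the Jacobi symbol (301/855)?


Compute (301/855) via quadratic reciprocity:
  reciprocity: (301/855) -> +(855/301)
  reduce: (253/301)
  reciprocity: (253/301) -> +(301/253)
  reduce: (48/253)
  pull out 2: (2/253) = -1  (since 253 mod 8 = 5)
  pull out 2: (2/253) = -1  (since 253 mod 8 = 5)
  pull out 2: (2/253) = -1  (since 253 mod 8 = 5)
  pull out 2: (2/253) = -1  (since 253 mod 8 = 5)
  reciprocity: (3/253) -> +(253/3)
  reduce: (1/3)
  (1/3) = 1
Product of signs = 1

1


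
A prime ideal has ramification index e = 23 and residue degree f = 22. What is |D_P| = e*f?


|D_P| = e * f
= 23 * 22
= 506

506


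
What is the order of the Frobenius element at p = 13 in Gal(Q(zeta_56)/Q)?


The Frobenius at p in Gal(Q(zeta_n)/Q) = (Z/nZ)* is the class of p, so its order is ord_56(13), the smallest k >= 1 with 13^k = 1 mod 56.
n = 56 = 2^3 * 7, phi(56) = 24; the order divides phi(n).
Divisors of 24: 1, 2, 3, 4, 6, 8, 12, 24
Repeated squaring mod 56: 13^1 = 13, 13^2 = 1, 13^4 = 1, 13^8 = 1, 13^16 = 1
Test divisors in increasing order:
  k=1: 13^1 = 13 mod 56
  k=2: 13^2 = 1 mod 56  <- first divisor giving 1
Order = 2

2
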